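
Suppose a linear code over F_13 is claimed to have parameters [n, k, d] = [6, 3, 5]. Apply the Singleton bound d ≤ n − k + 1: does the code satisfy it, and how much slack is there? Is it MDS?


Singleton RHS = n − k + 1 = 4, slack = -1, bound violated (no such code; not MDS).

Singleton bound: d ≤ n − k + 1.
Here n = 6, k = 3, so n − k + 1 = 4.
Given d = 5, check d ≤ 4: NO.
Slack = (n − k + 1) − d = -1.
The slack is negative: d = 5 exceeds n − k + 1 = 4 by 1, so the Singleton bound is violated and no linear [6, 3, 5]_13 code can exist. In particular it is not MDS (MDS requires d = n − k + 1 exactly).
Description: the claimed parameters are [6, 3, 5]_13; such a code would be impossible (violates the Singleton bound).


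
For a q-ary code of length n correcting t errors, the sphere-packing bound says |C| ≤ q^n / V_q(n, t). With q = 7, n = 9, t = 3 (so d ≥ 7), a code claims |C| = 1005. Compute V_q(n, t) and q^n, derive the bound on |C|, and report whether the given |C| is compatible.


V_q(n, t) = 19495, q^n = 40353607, Hamming bound = 2069, |C| = 1005 ≤ bound (satisfied).

Step 1: Compute V_q(n, t) = Σ_{j=0}^3 C(n, j) (q−1)^j.
  j = 0: C(9,0)·(6)^0 = 1·1 = 1.
  j = 1: C(9,1)·(6)^1 = 9·6 = 54.
  j = 2: C(9,2)·(6)^2 = 36·36 = 1296.
  j = 3: C(9,3)·(6)^3 = 84·216 = 18144.
  V_q(n, t) = 1 + 54 + 1296 + 18144 = 19495.
Step 2: q^n = 7^9 = 40353607.
Step 3: Hamming bound ⌊q^n / V_q(n,t)⌋ = ⌊40353607/19495⌋ = 2069.
Step 4: Compare |C| = 1005 to 2069: satisfied.
The claimed |C| lies below the Hamming bound.


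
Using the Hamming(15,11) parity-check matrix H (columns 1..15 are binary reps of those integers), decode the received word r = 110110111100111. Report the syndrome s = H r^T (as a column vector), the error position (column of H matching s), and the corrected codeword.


s = (0, 0, 1, 0)^T, error position = 2, corrected codeword c = 100110111100111

Compute s = H r^T mod 2 one row at a time:
  s_1 = 1 + 1 + 1 + 0 + 0 + 1 + 1 + 1 = 6 ≡ 0 (mod 2).
  s_2 = 1 + 1 + 0 + 1 + 0 + 1 + 1 + 1 = 6 ≡ 0 (mod 2).
  s_3 = 1 + 0 + 0 + 1 + 1 + 0 + 1 + 1 = 5 ≡ 1 (mod 2).
  s_4 = 1 + 0 + 1 + 1 + 1 + 0 + 1 + 1 = 6 ≡ 0 (mod 2).
s = (0, 0, 1, 0)^T — this equals column 2 of H (binary 0010), so error is at position 2.
Correct: flip bit 2 of r = 110110111100111 to get c = 100110111100111.


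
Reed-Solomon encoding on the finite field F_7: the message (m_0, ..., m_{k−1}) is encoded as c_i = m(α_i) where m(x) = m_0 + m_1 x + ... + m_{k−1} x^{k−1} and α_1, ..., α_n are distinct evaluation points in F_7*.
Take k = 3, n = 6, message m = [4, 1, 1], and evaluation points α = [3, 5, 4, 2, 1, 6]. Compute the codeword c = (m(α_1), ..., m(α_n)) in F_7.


c = [2, 6, 3, 3, 6, 4]

Message polynomial: m(x) = 4 + 1·x + 1·x^2 (mod 7).
For each evaluation point α_i, compute m(α_i) mod 7:
  α_1 = 3: Horner steps 1 → 4 → 2, so m(3) = 2.
  α_2 = 5: Horner steps 1 → 6 → 6, so m(5) = 6.
  α_3 = 4: Horner steps 1 → 5 → 3, so m(4) = 3.
  α_4 = 2: Horner steps 1 → 3 → 3, so m(2) = 3.
  α_5 = 1: Horner steps 1 → 2 → 6, so m(1) = 6.
  α_6 = 6: Horner steps 1 → 0 → 4, so m(6) = 4.
Codeword c = [2, 6, 3, 3, 6, 4] ∈ F_7^6.


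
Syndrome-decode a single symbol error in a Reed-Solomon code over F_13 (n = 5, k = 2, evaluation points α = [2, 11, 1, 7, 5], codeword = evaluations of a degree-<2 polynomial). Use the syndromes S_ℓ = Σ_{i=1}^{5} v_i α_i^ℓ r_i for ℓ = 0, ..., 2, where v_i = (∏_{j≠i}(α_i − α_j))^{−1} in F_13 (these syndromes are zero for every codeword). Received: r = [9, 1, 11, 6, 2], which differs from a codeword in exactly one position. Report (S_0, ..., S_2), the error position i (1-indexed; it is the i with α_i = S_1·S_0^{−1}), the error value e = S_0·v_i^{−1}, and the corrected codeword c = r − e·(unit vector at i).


S = (5, 5, 5), error at position 3, error magnitude e = 4, c = [9, 1, 7, 6, 2].

Step 1: column multipliers v_i = (∏_{j≠i}(α_i − α_j))^{−1} mod 13.
  i = 1 (α = 2): (2−11)(2−1)(2−7)(2−5) = (−9)·1·(−5)·(−3) = −135 ≡ 8, so v_1 = 8^{−1} = 5 (mod 13).
  i = 2 (α = 11): (11−2)(11−1)(11−7)(11−5) = 9·10·4·6 = 2160 ≡ 2, so v_2 = 2^{−1} = 7 (mod 13).
  i = 3 (α = 1): (1−2)(1−11)(1−7)(1−5) = (−1)·(−10)·(−6)·(−4) = 240 ≡ 6, so v_3 = 6^{−1} = 11 (mod 13).
  i = 4 (α = 7): (7−2)(7−11)(7−1)(7−5) = 5·(−4)·6·2 = −240 ≡ 7, so v_4 = 7^{−1} = 2 (mod 13).
  i = 5 (α = 5): (5−2)(5−11)(5−1)(5−7) = 3·(−6)·4·(−2) = 144 ≡ 1, so v_5 = 1^{−1} = 1 (mod 13).
  v = [5, 7, 11, 2, 1].
Step 2: syndromes of r = [9, 1, 11, 6, 2] (all sums mod 13).
  S_0 = Σ v_i r_i = 5·9 + 7·1 + 11·11 + 2·6 + 1·2 = 187 ≡ 5.
  S_1 = Σ v_i α_i r_i = 5·2·9 + 7·11·1 + 11·1·11 + 2·7·6 + 1·5·2 = 382 ≡ 5.
  α_i^2 mod 13 = [4, 4, 1, 10, 12].
  S_2 = Σ v_i α_i^2 r_i = 5·4·9 + 7·4·1 + 11·1·11 + 2·10·6 + 1·12·2 = 473 ≡ 5.
  S = (5, 5, 5) ≠ 0, so r is not a codeword (an error is present).
Step 3: locate the error. For a single error e at position i, S_ℓ = v_i·e·α_i^ℓ, so α_err = S_1/S_0.
  S_0^{−1} = 5^{−1} = 8 (mod 13), so α_err = 5·8 = 40 ≡ 1 = α_3. Error position i = 3.
  Consistency check: S_2/S_1 = 5·8 = 40 ≡ 1 = α_err ✓ (single-error assumption holds).
Step 4: error magnitude e = S_0/v_3 = S_0·∏_{j≠3}(α_3 − α_j) = 5·6 = 30 ≡ 4 (mod 13).
Step 5: correct position 3: c_3 = r_3 − e = 11 − 4 ≡ 7 (mod 13). Hence c = [9, 1, 7, 6, 2].
  Check: interpolating c through the α_i gives m(x) = 5 + 2·x (degree < 2) with m(α_i) = c_i for every i, so c is indeed a codeword.


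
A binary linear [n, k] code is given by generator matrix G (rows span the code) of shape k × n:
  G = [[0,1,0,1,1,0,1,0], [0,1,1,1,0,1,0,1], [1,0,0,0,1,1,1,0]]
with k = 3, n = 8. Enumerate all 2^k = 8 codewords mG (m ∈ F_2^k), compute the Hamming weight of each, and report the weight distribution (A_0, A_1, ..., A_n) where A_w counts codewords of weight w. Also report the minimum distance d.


Weight distribution: A_0 = 1, A_3 = 1, A_4 = 3, A_5 = 2, A_7 = 1. Minimum distance d = 3.

Enumerate all 2^3 = 8 messages m ∈ F_2^3.
For each, compute codeword c = mG in F_2^8, then tally its weight.
  m = 000 → c = 00000000, weight = 0.
  m = 100 → c = 01011010, weight = 4.
  m = 010 → c = 01110101, weight = 5.
  m = 110 → c = 00101111, weight = 5.
  m = 001 → c = 10001110, weight = 4.
  m = 101 → c = 11010100, weight = 4.
  m = 011 → c = 11111011, weight = 7.
  m = 111 → c = 10100001, weight = 3.
Tally weights:
  weight 0: 1 codewords.
  weight 3: 1 codewords.
  weight 4: 3 codewords.
  weight 5: 2 codewords.
  weight 7: 1 codewords.
Minimum distance d = smallest w > 0 with A_w > 0 = 3.
Sanity: Σ A_w = 8 = 2^3 = 8 ✓.


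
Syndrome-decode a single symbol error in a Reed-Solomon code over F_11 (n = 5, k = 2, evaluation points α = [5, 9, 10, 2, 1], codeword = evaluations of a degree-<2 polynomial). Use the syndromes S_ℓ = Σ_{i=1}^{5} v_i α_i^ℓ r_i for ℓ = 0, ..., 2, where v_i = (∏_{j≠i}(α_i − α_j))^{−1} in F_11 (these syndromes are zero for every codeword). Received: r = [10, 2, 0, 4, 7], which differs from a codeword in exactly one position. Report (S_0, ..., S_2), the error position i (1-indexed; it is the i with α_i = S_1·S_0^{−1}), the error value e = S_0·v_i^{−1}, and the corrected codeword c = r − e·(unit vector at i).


S = (4, 8, 5), error at position 4, error magnitude e = 10, c = [10, 2, 0, 5, 7].

Step 1: column multipliers v_i = (∏_{j≠i}(α_i − α_j))^{−1} mod 11.
  i = 1 (α = 5): (5−9)(5−10)(5−2)(5−1) = (−4)·(−5)·3·4 = 240 ≡ 9, so v_1 = 9^{−1} = 5 (mod 11).
  i = 2 (α = 9): (9−5)(9−10)(9−2)(9−1) = 4·(−1)·7·8 = −224 ≡ 7, so v_2 = 7^{−1} = 8 (mod 11).
  i = 3 (α = 10): (10−5)(10−9)(10−2)(10−1) = 5·1·8·9 = 360 ≡ 8, so v_3 = 8^{−1} = 7 (mod 11).
  i = 4 (α = 2): (2−5)(2−9)(2−10)(2−1) = (−3)·(−7)·(−8)·1 = −168 ≡ 8, so v_4 = 8^{−1} = 7 (mod 11).
  i = 5 (α = 1): (1−5)(1−9)(1−10)(1−2) = (−4)·(−8)·(−9)·(−1) = 288 ≡ 2, so v_5 = 2^{−1} = 6 (mod 11).
  v = [5, 8, 7, 7, 6].
Step 2: syndromes of r = [10, 2, 0, 4, 7] (all sums mod 11).
  S_0 = Σ v_i r_i = 5·10 + 8·2 + 7·0 + 7·4 + 6·7 = 136 ≡ 4.
  S_1 = Σ v_i α_i r_i = 5·5·10 + 8·9·2 + 7·10·0 + 7·2·4 + 6·1·7 = 492 ≡ 8.
  α_i^2 mod 11 = [3, 4, 1, 4, 1].
  S_2 = Σ v_i α_i^2 r_i = 5·3·10 + 8·4·2 + 7·1·0 + 7·4·4 + 6·1·7 = 368 ≡ 5.
  S = (4, 8, 5) ≠ 0, so r is not a codeword (an error is present).
Step 3: locate the error. For a single error e at position i, S_ℓ = v_i·e·α_i^ℓ, so α_err = S_1/S_0.
  S_0^{−1} = 4^{−1} = 3 (mod 11), so α_err = 8·3 = 24 ≡ 2 = α_4. Error position i = 4.
  Consistency check: S_2/S_1 = 5·7 = 35 ≡ 2 = α_err ✓ (single-error assumption holds).
Step 4: error magnitude e = S_0/v_4 = S_0·∏_{j≠4}(α_4 − α_j) = 4·8 = 32 ≡ 10 (mod 11).
Step 5: correct position 4: c_4 = r_4 − e = 4 − 10 ≡ 5 (mod 11). Hence c = [10, 2, 0, 5, 7].
  Check: interpolating c through the α_i gives m(x) = 9 + 9·x (degree < 2) with m(α_i) = c_i for every i, so c is indeed a codeword.


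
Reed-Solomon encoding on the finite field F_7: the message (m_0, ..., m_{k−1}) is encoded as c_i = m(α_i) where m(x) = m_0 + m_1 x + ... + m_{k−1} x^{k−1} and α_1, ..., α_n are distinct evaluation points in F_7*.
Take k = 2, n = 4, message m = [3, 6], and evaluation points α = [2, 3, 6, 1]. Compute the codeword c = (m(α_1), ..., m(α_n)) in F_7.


c = [1, 0, 4, 2]

Message polynomial: m(x) = 3 + 6·x (mod 7).
For each evaluation point α_i, compute m(α_i) mod 7:
  α_1 = 2: Horner steps 6 → 1, so m(2) = 1.
  α_2 = 3: Horner steps 6 → 0, so m(3) = 0.
  α_3 = 6: Horner steps 6 → 4, so m(6) = 4.
  α_4 = 1: Horner steps 6 → 2, so m(1) = 2.
Codeword c = [1, 0, 4, 2] ∈ F_7^4.


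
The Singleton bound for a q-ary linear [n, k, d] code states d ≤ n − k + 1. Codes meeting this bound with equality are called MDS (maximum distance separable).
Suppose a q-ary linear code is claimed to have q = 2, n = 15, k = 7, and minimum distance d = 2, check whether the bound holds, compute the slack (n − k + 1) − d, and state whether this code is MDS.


Singleton RHS = n − k + 1 = 9, slack = 7, bound satisfied, not MDS.

Singleton bound: d ≤ n − k + 1.
Here n = 15, k = 7, so n − k + 1 = 9.
Given d = 2, check d ≤ 9: YES.
Slack = (n − k + 1) − d = 7.
The code is NOT MDS (slack = 7 > 0).
Description: the claimed parameters are [15, 7, 2]_2; such a code would be non-MDS.


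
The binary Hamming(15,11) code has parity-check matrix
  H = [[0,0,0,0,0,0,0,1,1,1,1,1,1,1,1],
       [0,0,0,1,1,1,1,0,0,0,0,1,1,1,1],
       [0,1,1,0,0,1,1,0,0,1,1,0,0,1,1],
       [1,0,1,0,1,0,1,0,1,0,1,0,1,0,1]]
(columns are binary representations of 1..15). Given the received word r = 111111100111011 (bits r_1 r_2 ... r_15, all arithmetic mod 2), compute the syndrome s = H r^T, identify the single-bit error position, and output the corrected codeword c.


s = (1, 1, 0, 0)^T, error position = 12, corrected codeword c = 111111100110011

Compute s = H r^T mod 2 one row at a time:
  s_1 = 0 + 0 + 1 + 1 + 1 + 0 + 1 + 1 = 5 ≡ 1 (mod 2).
  s_2 = 1 + 1 + 1 + 1 + 1 + 0 + 1 + 1 = 7 ≡ 1 (mod 2).
  s_3 = 1 + 1 + 1 + 1 + 1 + 1 + 1 + 1 = 8 ≡ 0 (mod 2).
  s_4 = 1 + 1 + 1 + 1 + 0 + 1 + 0 + 1 = 6 ≡ 0 (mod 2).
s = (1, 1, 0, 0)^T — this equals column 12 of H (binary 1100), so error is at position 12.
Correct: flip bit 12 of r = 111111100111011 to get c = 111111100110011.


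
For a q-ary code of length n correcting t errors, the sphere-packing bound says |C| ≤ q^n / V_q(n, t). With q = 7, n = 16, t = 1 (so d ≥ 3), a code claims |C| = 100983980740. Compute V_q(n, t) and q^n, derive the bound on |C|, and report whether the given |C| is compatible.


V_q(n, t) = 97, q^n = 33232930569601, Hamming bound = 342607531645, |C| = 100983980740 ≤ bound (satisfied).

Step 1: Compute V_q(n, t) = Σ_{j=0}^1 C(n, j) (q−1)^j.
  j = 0: C(16,0)·(6)^0 = 1·1 = 1.
  j = 1: C(16,1)·(6)^1 = 16·6 = 96.
  V_q(n, t) = 1 + 96 = 97.
Step 2: q^n = 7^16 = 33232930569601.
Step 3: Hamming bound ⌊q^n / V_q(n,t)⌋ = ⌊33232930569601/97⌋ = 342607531645.
Step 4: Compare |C| = 100983980740 to 342607531645: satisfied.
The claimed |C| lies below the Hamming bound.


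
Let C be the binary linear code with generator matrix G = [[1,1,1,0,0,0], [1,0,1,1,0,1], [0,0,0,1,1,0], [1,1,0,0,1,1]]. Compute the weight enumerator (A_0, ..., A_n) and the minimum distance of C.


Weight distribution: A_0 = 1, A_1 = 1, A_2 = 2, A_3 = 6, A_4 = 5, A_5 = 1. Minimum distance d = 1.

Enumerate all 2^4 = 16 messages m ∈ F_2^4.
For each, compute codeword c = mG in F_2^6, then tally its weight.
  m = 0000 → c = 000000, weight = 0.
  m = 1000 → c = 111000, weight = 3.
  m = 0100 → c = 101101, weight = 4.
  m = 1100 → c = 010101, weight = 3.
  m = 0010 → c = 000110, weight = 2.
  m = 1010 → c = 111110, weight = 5.
  m = 0110 → c = 101011, weight = 4.
  m = 1110 → c = 010011, weight = 3.
  m = 0001 → c = 110011, weight = 4.
  m = 1001 → c = 001011, weight = 3.
  m = 0101 → c = 011110, weight = 4.
  m = 1101 → c = 100110, weight = 3.
  m = 0011 → c = 110101, weight = 4.
  m = 1011 → c = 001101, weight = 3.
  m = 0111 → c = 011000, weight = 2.
  m = 1111 → c = 100000, weight = 1.
Tally weights:
  weight 0: 1 codewords.
  weight 1: 1 codewords.
  weight 2: 2 codewords.
  weight 3: 6 codewords.
  weight 4: 5 codewords.
  weight 5: 1 codewords.
Minimum distance d = smallest w > 0 with A_w > 0 = 1.
Sanity: Σ A_w = 16 = 2^4 = 16 ✓.


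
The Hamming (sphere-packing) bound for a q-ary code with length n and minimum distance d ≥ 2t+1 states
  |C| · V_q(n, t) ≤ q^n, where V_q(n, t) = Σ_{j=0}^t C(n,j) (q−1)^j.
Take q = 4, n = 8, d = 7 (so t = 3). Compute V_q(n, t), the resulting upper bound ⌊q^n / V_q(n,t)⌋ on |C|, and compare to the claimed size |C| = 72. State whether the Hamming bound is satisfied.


V_q(n, t) = 1789, q^n = 65536, Hamming bound = 36, |C| = 72 > bound (violated).

Step 1: Compute V_q(n, t) = Σ_{j=0}^3 C(n, j) (q−1)^j.
  j = 0: C(8,0)·(3)^0 = 1·1 = 1.
  j = 1: C(8,1)·(3)^1 = 8·3 = 24.
  j = 2: C(8,2)·(3)^2 = 28·9 = 252.
  j = 3: C(8,3)·(3)^3 = 56·27 = 1512.
  V_q(n, t) = 1 + 24 + 252 + 1512 = 1789.
Step 2: q^n = 4^8 = 65536.
Step 3: Hamming bound ⌊q^n / V_q(n,t)⌋ = ⌊65536/1789⌋ = 36.
Step 4: Compare |C| = 72 to 36: violated.
The claimed |C| lies above the Hamming bound, so no 4-ary code of length 8 with d ≥ 7 can have 72 codewords.


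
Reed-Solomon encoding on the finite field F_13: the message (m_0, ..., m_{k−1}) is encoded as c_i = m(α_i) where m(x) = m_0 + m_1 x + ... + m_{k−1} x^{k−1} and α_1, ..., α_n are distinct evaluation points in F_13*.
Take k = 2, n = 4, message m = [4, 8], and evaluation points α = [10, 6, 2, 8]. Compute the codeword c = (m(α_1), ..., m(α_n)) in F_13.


c = [6, 0, 7, 3]

Message polynomial: m(x) = 4 + 8·x (mod 13).
For each evaluation point α_i, compute m(α_i) mod 13:
  α_1 = 10: Horner steps 8 → 6, so m(10) = 6.
  α_2 = 6: Horner steps 8 → 0, so m(6) = 0.
  α_3 = 2: Horner steps 8 → 7, so m(2) = 7.
  α_4 = 8: Horner steps 8 → 3, so m(8) = 3.
Codeword c = [6, 0, 7, 3] ∈ F_13^4.


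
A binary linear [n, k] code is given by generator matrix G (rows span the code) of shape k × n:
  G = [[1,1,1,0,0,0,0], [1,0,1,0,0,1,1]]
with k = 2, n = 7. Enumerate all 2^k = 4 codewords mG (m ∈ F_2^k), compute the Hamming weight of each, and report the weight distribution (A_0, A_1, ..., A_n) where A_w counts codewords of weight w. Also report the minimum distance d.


Weight distribution: A_0 = 1, A_3 = 2, A_4 = 1. Minimum distance d = 3.

Enumerate all 2^2 = 4 messages m ∈ F_2^2.
For each, compute codeword c = mG in F_2^7, then tally its weight.
  m = 00 → c = 0000000, weight = 0.
  m = 10 → c = 1110000, weight = 3.
  m = 01 → c = 1010011, weight = 4.
  m = 11 → c = 0100011, weight = 3.
Tally weights:
  weight 0: 1 codewords.
  weight 3: 2 codewords.
  weight 4: 1 codewords.
Minimum distance d = smallest w > 0 with A_w > 0 = 3.
Sanity: Σ A_w = 4 = 2^2 = 4 ✓.


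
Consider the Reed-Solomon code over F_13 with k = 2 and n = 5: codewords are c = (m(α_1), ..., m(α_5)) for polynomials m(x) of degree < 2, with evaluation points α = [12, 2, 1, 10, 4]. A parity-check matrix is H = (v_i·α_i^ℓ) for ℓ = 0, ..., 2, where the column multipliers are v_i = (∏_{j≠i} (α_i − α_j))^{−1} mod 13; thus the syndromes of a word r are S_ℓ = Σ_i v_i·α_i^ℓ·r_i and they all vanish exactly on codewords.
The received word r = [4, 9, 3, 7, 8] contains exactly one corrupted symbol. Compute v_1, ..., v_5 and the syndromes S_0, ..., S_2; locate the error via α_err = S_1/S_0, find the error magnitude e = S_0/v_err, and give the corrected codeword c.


S = (4, 1, 10), error at position 4, error magnitude e = 2, c = [4, 9, 3, 5, 8].

Step 1: column multipliers v_i = (∏_{j≠i}(α_i − α_j))^{−1} mod 13.
  i = 1 (α = 12): (12−2)(12−1)(12−10)(12−4) = 10·11·2·8 = 1760 ≡ 5, so v_1 = 5^{−1} = 8 (mod 13).
  i = 2 (α = 2): (2−12)(2−1)(2−10)(2−4) = (−10)·1·(−8)·(−2) = −160 ≡ 9, so v_2 = 9^{−1} = 3 (mod 13).
  i = 3 (α = 1): (1−12)(1−2)(1−10)(1−4) = (−11)·(−1)·(−9)·(−3) = 297 ≡ 11, so v_3 = 11^{−1} = 6 (mod 13).
  i = 4 (α = 10): (10−12)(10−2)(10−1)(10−4) = (−2)·8·9·6 = −864 ≡ 7, so v_4 = 7^{−1} = 2 (mod 13).
  i = 5 (α = 4): (4−12)(4−2)(4−1)(4−10) = (−8)·2·3·(−6) = 288 ≡ 2, so v_5 = 2^{−1} = 7 (mod 13).
  v = [8, 3, 6, 2, 7].
Step 2: syndromes of r = [4, 9, 3, 7, 8] (all sums mod 13).
  S_0 = Σ v_i r_i = 8·4 + 3·9 + 6·3 + 2·7 + 7·8 = 147 ≡ 4.
  S_1 = Σ v_i α_i r_i = 8·12·4 + 3·2·9 + 6·1·3 + 2·10·7 + 7·4·8 = 820 ≡ 1.
  α_i^2 mod 13 = [1, 4, 1, 9, 3].
  S_2 = Σ v_i α_i^2 r_i = 8·1·4 + 3·4·9 + 6·1·3 + 2·9·7 + 7·3·8 = 452 ≡ 10.
  S = (4, 1, 10) ≠ 0, so r is not a codeword (an error is present).
Step 3: locate the error. For a single error e at position i, S_ℓ = v_i·e·α_i^ℓ, so α_err = S_1/S_0.
  S_0^{−1} = 4^{−1} = 10 (mod 13), so α_err = 1·10 = 10 ≡ 10 = α_4. Error position i = 4.
  Consistency check: S_2/S_1 = 10·1 = 10 ≡ 10 = α_err ✓ (single-error assumption holds).
Step 4: error magnitude e = S_0/v_4 = S_0·∏_{j≠4}(α_4 − α_j) = 4·7 = 28 ≡ 2 (mod 13).
Step 5: correct position 4: c_4 = r_4 − e = 7 − 2 ≡ 5 (mod 13). Hence c = [4, 9, 3, 5, 8].
  Check: interpolating c through the α_i gives m(x) = 10 + 6·x (degree < 2) with m(α_i) = c_i for every i, so c is indeed a codeword.


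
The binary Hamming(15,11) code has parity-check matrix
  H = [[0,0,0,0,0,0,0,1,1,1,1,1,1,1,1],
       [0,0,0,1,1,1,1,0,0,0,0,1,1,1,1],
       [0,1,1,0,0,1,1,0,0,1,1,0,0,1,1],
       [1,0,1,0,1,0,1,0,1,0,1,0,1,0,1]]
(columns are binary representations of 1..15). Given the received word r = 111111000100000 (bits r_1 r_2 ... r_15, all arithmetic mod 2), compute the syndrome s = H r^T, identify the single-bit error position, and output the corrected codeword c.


s = (1, 1, 0, 1)^T, error position = 13, corrected codeword c = 111111000100100

Compute s = H r^T mod 2 one row at a time:
  s_1 = 0 + 0 + 1 + 0 + 0 + 0 + 0 + 0 = 1 ≡ 1 (mod 2).
  s_2 = 1 + 1 + 1 + 0 + 0 + 0 + 0 + 0 = 3 ≡ 1 (mod 2).
  s_3 = 1 + 1 + 1 + 0 + 1 + 0 + 0 + 0 = 4 ≡ 0 (mod 2).
  s_4 = 1 + 1 + 1 + 0 + 0 + 0 + 0 + 0 = 3 ≡ 1 (mod 2).
s = (1, 1, 0, 1)^T — this equals column 13 of H (binary 1101), so error is at position 13.
Correct: flip bit 13 of r = 111111000100000 to get c = 111111000100100.


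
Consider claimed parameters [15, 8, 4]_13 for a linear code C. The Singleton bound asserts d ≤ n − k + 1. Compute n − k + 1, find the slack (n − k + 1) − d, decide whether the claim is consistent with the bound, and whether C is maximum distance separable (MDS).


Singleton RHS = n − k + 1 = 8, slack = 4, bound satisfied, not MDS.

Singleton bound: d ≤ n − k + 1.
Here n = 15, k = 8, so n − k + 1 = 8.
Given d = 4, check d ≤ 8: YES.
Slack = (n − k + 1) − d = 4.
The code is NOT MDS (slack = 4 > 0).
Description: the claimed parameters are [15, 8, 4]_13; such a code would be non-MDS.


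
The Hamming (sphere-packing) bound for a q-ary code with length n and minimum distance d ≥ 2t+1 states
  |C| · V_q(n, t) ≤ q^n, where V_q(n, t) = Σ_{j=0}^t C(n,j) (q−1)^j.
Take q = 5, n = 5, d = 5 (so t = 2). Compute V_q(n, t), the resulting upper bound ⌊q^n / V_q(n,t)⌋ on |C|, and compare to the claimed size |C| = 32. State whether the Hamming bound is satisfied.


V_q(n, t) = 181, q^n = 3125, Hamming bound = 17, |C| = 32 > bound (violated).

Step 1: Compute V_q(n, t) = Σ_{j=0}^2 C(n, j) (q−1)^j.
  j = 0: C(5,0)·(4)^0 = 1·1 = 1.
  j = 1: C(5,1)·(4)^1 = 5·4 = 20.
  j = 2: C(5,2)·(4)^2 = 10·16 = 160.
  V_q(n, t) = 1 + 20 + 160 = 181.
Step 2: q^n = 5^5 = 3125.
Step 3: Hamming bound ⌊q^n / V_q(n,t)⌋ = ⌊3125/181⌋ = 17.
Step 4: Compare |C| = 32 to 17: violated.
The claimed |C| lies above the Hamming bound, so no 5-ary code of length 5 with d ≥ 5 can have 32 codewords.


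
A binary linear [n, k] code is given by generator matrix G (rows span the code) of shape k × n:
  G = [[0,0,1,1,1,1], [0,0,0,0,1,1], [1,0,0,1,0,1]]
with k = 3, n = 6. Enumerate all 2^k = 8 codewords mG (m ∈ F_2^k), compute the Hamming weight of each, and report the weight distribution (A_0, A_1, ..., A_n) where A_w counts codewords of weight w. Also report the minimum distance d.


Weight distribution: A_0 = 1, A_2 = 2, A_3 = 4, A_4 = 1. Minimum distance d = 2.

Enumerate all 2^3 = 8 messages m ∈ F_2^3.
For each, compute codeword c = mG in F_2^6, then tally its weight.
  m = 000 → c = 000000, weight = 0.
  m = 100 → c = 001111, weight = 4.
  m = 010 → c = 000011, weight = 2.
  m = 110 → c = 001100, weight = 2.
  m = 001 → c = 100101, weight = 3.
  m = 101 → c = 101010, weight = 3.
  m = 011 → c = 100110, weight = 3.
  m = 111 → c = 101001, weight = 3.
Tally weights:
  weight 0: 1 codewords.
  weight 2: 2 codewords.
  weight 3: 4 codewords.
  weight 4: 1 codewords.
Minimum distance d = smallest w > 0 with A_w > 0 = 2.
Sanity: Σ A_w = 8 = 2^3 = 8 ✓.


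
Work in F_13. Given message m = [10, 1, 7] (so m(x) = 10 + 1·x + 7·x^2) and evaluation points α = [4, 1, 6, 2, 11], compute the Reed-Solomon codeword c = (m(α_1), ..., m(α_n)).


c = [9, 5, 8, 1, 10]

Message polynomial: m(x) = 10 + 1·x + 7·x^2 (mod 13).
For each evaluation point α_i, compute m(α_i) mod 13:
  α_1 = 4: Horner steps 7 → 3 → 9, so m(4) = 9.
  α_2 = 1: Horner steps 7 → 8 → 5, so m(1) = 5.
  α_3 = 6: Horner steps 7 → 4 → 8, so m(6) = 8.
  α_4 = 2: Horner steps 7 → 2 → 1, so m(2) = 1.
  α_5 = 11: Horner steps 7 → 0 → 10, so m(11) = 10.
Codeword c = [9, 5, 8, 1, 10] ∈ F_13^5.


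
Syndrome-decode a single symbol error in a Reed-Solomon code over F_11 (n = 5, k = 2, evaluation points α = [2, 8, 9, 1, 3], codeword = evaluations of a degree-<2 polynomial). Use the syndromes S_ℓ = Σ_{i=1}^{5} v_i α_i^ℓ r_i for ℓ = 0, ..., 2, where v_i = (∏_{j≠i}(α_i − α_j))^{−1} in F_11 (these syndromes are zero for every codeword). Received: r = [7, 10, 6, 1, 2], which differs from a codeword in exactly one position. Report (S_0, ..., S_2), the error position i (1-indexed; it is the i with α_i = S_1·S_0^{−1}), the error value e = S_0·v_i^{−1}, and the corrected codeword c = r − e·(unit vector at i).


S = (2, 7, 8), error at position 3, error magnitude e = 1, c = [7, 10, 5, 1, 2].

Step 1: column multipliers v_i = (∏_{j≠i}(α_i − α_j))^{−1} mod 11.
  i = 1 (α = 2): (2−8)(2−9)(2−1)(2−3) = (−6)·(−7)·1·(−1) = −42 ≡ 2, so v_1 = 2^{−1} = 6 (mod 11).
  i = 2 (α = 8): (8−2)(8−9)(8−1)(8−3) = 6·(−1)·7·5 = −210 ≡ 10, so v_2 = 10^{−1} = 10 (mod 11).
  i = 3 (α = 9): (9−2)(9−8)(9−1)(9−3) = 7·1·8·6 = 336 ≡ 6, so v_3 = 6^{−1} = 2 (mod 11).
  i = 4 (α = 1): (1−2)(1−8)(1−9)(1−3) = (−1)·(−7)·(−8)·(−2) = 112 ≡ 2, so v_4 = 2^{−1} = 6 (mod 11).
  i = 5 (α = 3): (3−2)(3−8)(3−9)(3−1) = 1·(−5)·(−6)·2 = 60 ≡ 5, so v_5 = 5^{−1} = 9 (mod 11).
  v = [6, 10, 2, 6, 9].
Step 2: syndromes of r = [7, 10, 6, 1, 2] (all sums mod 11).
  S_0 = Σ v_i r_i = 6·7 + 10·10 + 2·6 + 6·1 + 9·2 = 178 ≡ 2.
  S_1 = Σ v_i α_i r_i = 6·2·7 + 10·8·10 + 2·9·6 + 6·1·1 + 9·3·2 = 1052 ≡ 7.
  α_i^2 mod 11 = [4, 9, 4, 1, 9].
  S_2 = Σ v_i α_i^2 r_i = 6·4·7 + 10·9·10 + 2·4·6 + 6·1·1 + 9·9·2 = 1284 ≡ 8.
  S = (2, 7, 8) ≠ 0, so r is not a codeword (an error is present).
Step 3: locate the error. For a single error e at position i, S_ℓ = v_i·e·α_i^ℓ, so α_err = S_1/S_0.
  S_0^{−1} = 2^{−1} = 6 (mod 11), so α_err = 7·6 = 42 ≡ 9 = α_3. Error position i = 3.
  Consistency check: S_2/S_1 = 8·8 = 64 ≡ 9 = α_err ✓ (single-error assumption holds).
Step 4: error magnitude e = S_0/v_3 = S_0·∏_{j≠3}(α_3 − α_j) = 2·6 = 12 ≡ 1 (mod 11).
Step 5: correct position 3: c_3 = r_3 − e = 6 − 1 ≡ 5 (mod 11). Hence c = [7, 10, 5, 1, 2].
  Check: interpolating c through the α_i gives m(x) = 6 + 6·x (degree < 2) with m(α_i) = c_i for every i, so c is indeed a codeword.


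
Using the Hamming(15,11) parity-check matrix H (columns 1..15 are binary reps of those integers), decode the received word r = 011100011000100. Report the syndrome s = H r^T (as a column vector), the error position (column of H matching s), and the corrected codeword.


s = (1, 0, 0, 1)^T, error position = 9, corrected codeword c = 011100010000100

Compute s = H r^T mod 2 one row at a time:
  s_1 = 1 + 1 + 0 + 0 + 0 + 1 + 0 + 0 = 3 ≡ 1 (mod 2).
  s_2 = 1 + 0 + 0 + 0 + 0 + 1 + 0 + 0 = 2 ≡ 0 (mod 2).
  s_3 = 1 + 1 + 0 + 0 + 0 + 0 + 0 + 0 = 2 ≡ 0 (mod 2).
  s_4 = 0 + 1 + 0 + 0 + 1 + 0 + 1 + 0 = 3 ≡ 1 (mod 2).
s = (1, 0, 0, 1)^T — this equals column 9 of H (binary 1001), so error is at position 9.
Correct: flip bit 9 of r = 011100011000100 to get c = 011100010000100.


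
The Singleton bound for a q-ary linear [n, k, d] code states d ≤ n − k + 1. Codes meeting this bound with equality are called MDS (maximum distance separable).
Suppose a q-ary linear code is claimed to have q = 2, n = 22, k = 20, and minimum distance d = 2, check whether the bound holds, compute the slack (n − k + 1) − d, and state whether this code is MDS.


Singleton RHS = n − k + 1 = 3, slack = 1, bound satisfied, not MDS.

Singleton bound: d ≤ n − k + 1.
Here n = 22, k = 20, so n − k + 1 = 3.
Given d = 2, check d ≤ 3: YES.
Slack = (n − k + 1) − d = 1.
The code is NOT MDS (slack = 1 > 0).
Description: the claimed parameters are [22, 20, 2]_2; such a code would be non-MDS.


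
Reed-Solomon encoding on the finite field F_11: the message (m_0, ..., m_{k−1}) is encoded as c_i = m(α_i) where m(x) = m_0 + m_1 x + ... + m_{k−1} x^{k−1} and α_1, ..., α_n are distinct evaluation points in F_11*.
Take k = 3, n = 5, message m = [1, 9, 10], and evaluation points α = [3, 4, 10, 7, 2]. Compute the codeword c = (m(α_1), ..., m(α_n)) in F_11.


c = [8, 10, 2, 4, 4]

Message polynomial: m(x) = 1 + 9·x + 10·x^2 (mod 11).
For each evaluation point α_i, compute m(α_i) mod 11:
  α_1 = 3: Horner steps 10 → 6 → 8, so m(3) = 8.
  α_2 = 4: Horner steps 10 → 5 → 10, so m(4) = 10.
  α_3 = 10: Horner steps 10 → 10 → 2, so m(10) = 2.
  α_4 = 7: Horner steps 10 → 2 → 4, so m(7) = 4.
  α_5 = 2: Horner steps 10 → 7 → 4, so m(2) = 4.
Codeword c = [8, 10, 2, 4, 4] ∈ F_11^5.


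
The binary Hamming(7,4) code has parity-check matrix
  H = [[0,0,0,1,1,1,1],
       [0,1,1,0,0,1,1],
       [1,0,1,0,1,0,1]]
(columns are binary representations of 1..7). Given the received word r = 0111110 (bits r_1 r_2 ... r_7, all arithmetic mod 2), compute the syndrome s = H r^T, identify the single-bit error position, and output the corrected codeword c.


s = (1, 1, 0)^T, error position = 6, corrected codeword c = 0111100

Compute s = H r^T mod 2 one row at a time:
  s_1 = 1 + 1 + 1 + 0 = 3 ≡ 1 (mod 2).
  s_2 = 1 + 1 + 1 + 0 = 3 ≡ 1 (mod 2).
  s_3 = 0 + 1 + 1 + 0 = 2 ≡ 0 (mod 2).
s = (1, 1, 0)^T — this equals column 6 of H (binary 110), so error is at position 6.
Correct: flip bit 6 of r = 0111110 to get c = 0111100.


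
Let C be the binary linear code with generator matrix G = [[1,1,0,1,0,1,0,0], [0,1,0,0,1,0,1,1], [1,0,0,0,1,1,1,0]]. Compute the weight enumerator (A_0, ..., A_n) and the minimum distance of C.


Weight distribution: A_0 = 1, A_2 = 1, A_4 = 5, A_6 = 1. Minimum distance d = 2.

Enumerate all 2^3 = 8 messages m ∈ F_2^3.
For each, compute codeword c = mG in F_2^8, then tally its weight.
  m = 000 → c = 00000000, weight = 0.
  m = 100 → c = 11010100, weight = 4.
  m = 010 → c = 01001011, weight = 4.
  m = 110 → c = 10011111, weight = 6.
  m = 001 → c = 10001110, weight = 4.
  m = 101 → c = 01011010, weight = 4.
  m = 011 → c = 11000101, weight = 4.
  m = 111 → c = 00010001, weight = 2.
Tally weights:
  weight 0: 1 codewords.
  weight 2: 1 codewords.
  weight 4: 5 codewords.
  weight 6: 1 codewords.
Minimum distance d = smallest w > 0 with A_w > 0 = 2.
Sanity: Σ A_w = 8 = 2^3 = 8 ✓.


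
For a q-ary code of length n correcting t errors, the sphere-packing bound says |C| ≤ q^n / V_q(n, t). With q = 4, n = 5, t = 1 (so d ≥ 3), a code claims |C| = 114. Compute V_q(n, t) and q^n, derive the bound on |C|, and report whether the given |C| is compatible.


V_q(n, t) = 16, q^n = 1024, Hamming bound = 64, |C| = 114 > bound (violated).

Step 1: Compute V_q(n, t) = Σ_{j=0}^1 C(n, j) (q−1)^j.
  j = 0: C(5,0)·(3)^0 = 1·1 = 1.
  j = 1: C(5,1)·(3)^1 = 5·3 = 15.
  V_q(n, t) = 1 + 15 = 16.
Step 2: q^n = 4^5 = 1024.
Step 3: Hamming bound ⌊q^n / V_q(n,t)⌋ = ⌊1024/16⌋ = 64.
Step 4: Compare |C| = 114 to 64: violated.
The claimed |C| lies above the Hamming bound, so no 4-ary code of length 5 with d ≥ 3 can have 114 codewords.


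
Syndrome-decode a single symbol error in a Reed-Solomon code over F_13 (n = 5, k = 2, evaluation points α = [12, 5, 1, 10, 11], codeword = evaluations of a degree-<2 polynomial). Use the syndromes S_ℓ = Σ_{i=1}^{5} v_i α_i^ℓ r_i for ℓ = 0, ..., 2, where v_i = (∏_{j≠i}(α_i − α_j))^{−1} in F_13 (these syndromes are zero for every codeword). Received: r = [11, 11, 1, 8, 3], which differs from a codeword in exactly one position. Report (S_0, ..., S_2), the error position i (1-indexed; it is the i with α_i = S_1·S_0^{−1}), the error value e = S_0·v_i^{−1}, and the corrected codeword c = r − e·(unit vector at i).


S = (6, 4, 7), error at position 2, error magnitude e = 4, c = [11, 7, 1, 8, 3].

Step 1: column multipliers v_i = (∏_{j≠i}(α_i − α_j))^{−1} mod 13.
  i = 1 (α = 12): (12−5)(12−1)(12−10)(12−11) = 7·11·2·1 = 154 ≡ 11, so v_1 = 11^{−1} = 6 (mod 13).
  i = 2 (α = 5): (5−12)(5−1)(5−10)(5−11) = (−7)·4·(−5)·(−6) = −840 ≡ 5, so v_2 = 5^{−1} = 8 (mod 13).
  i = 3 (α = 1): (1−12)(1−5)(1−10)(1−11) = (−11)·(−4)·(−9)·(−10) = 3960 ≡ 8, so v_3 = 8^{−1} = 5 (mod 13).
  i = 4 (α = 10): (10−12)(10−5)(10−1)(10−11) = (−2)·5·9·(−1) = 90 ≡ 12, so v_4 = 12^{−1} = 12 (mod 13).
  i = 5 (α = 11): (11−12)(11−5)(11−1)(11−10) = (−1)·6·10·1 = −60 ≡ 5, so v_5 = 5^{−1} = 8 (mod 13).
  v = [6, 8, 5, 12, 8].
Step 2: syndromes of r = [11, 11, 1, 8, 3] (all sums mod 13).
  S_0 = Σ v_i r_i = 6·11 + 8·11 + 5·1 + 12·8 + 8·3 = 279 ≡ 6.
  S_1 = Σ v_i α_i r_i = 6·12·11 + 8·5·11 + 5·1·1 + 12·10·8 + 8·11·3 = 2461 ≡ 4.
  α_i^2 mod 13 = [1, 12, 1, 9, 4].
  S_2 = Σ v_i α_i^2 r_i = 6·1·11 + 8·12·11 + 5·1·1 + 12·9·8 + 8·4·3 = 2087 ≡ 7.
  S = (6, 4, 7) ≠ 0, so r is not a codeword (an error is present).
Step 3: locate the error. For a single error e at position i, S_ℓ = v_i·e·α_i^ℓ, so α_err = S_1/S_0.
  S_0^{−1} = 6^{−1} = 11 (mod 13), so α_err = 4·11 = 44 ≡ 5 = α_2. Error position i = 2.
  Consistency check: S_2/S_1 = 7·10 = 70 ≡ 5 = α_err ✓ (single-error assumption holds).
Step 4: error magnitude e = S_0/v_2 = S_0·∏_{j≠2}(α_2 − α_j) = 6·5 = 30 ≡ 4 (mod 13).
Step 5: correct position 2: c_2 = r_2 − e = 11 − 4 ≡ 7 (mod 13). Hence c = [11, 7, 1, 8, 3].
  Check: interpolating c through the α_i gives m(x) = 6 + 8·x (degree < 2) with m(α_i) = c_i for every i, so c is indeed a codeword.


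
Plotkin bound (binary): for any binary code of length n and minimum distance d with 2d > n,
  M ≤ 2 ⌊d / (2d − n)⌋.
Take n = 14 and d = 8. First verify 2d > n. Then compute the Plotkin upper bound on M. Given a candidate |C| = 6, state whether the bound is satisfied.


Plotkin bound M ≤ 8; given |C| = 6 ≤ bound (satisfied).

Check applicability: 2d = 16, n = 14.
2d − n = 2 > 0, so Plotkin applies.
Compute d/(2d−n) = 8/2 ≈ 4.0000.
⌊d/(2d−n)⌋ = 4.
Plotkin bound: M ≤ 2·4 = 8.
Given |C| = 6, check: satisfied.
This |C| is below the Plotkin bound.


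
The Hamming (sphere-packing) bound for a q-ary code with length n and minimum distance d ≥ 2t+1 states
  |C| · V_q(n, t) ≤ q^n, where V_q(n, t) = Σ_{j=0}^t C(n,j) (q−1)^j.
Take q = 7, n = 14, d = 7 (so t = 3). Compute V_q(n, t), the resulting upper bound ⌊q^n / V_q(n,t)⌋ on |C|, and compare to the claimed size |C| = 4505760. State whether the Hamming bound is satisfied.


V_q(n, t) = 81985, q^n = 678223072849, Hamming bound = 8272526, |C| = 4505760 ≤ bound (satisfied).

Step 1: Compute V_q(n, t) = Σ_{j=0}^3 C(n, j) (q−1)^j.
  j = 0: C(14,0)·(6)^0 = 1·1 = 1.
  j = 1: C(14,1)·(6)^1 = 14·6 = 84.
  j = 2: C(14,2)·(6)^2 = 91·36 = 3276.
  j = 3: C(14,3)·(6)^3 = 364·216 = 78624.
  V_q(n, t) = 1 + 84 + 3276 + 78624 = 81985.
Step 2: q^n = 7^14 = 678223072849.
Step 3: Hamming bound ⌊q^n / V_q(n,t)⌋ = ⌊678223072849/81985⌋ = 8272526.
Step 4: Compare |C| = 4505760 to 8272526: satisfied.
The claimed |C| lies below the Hamming bound.


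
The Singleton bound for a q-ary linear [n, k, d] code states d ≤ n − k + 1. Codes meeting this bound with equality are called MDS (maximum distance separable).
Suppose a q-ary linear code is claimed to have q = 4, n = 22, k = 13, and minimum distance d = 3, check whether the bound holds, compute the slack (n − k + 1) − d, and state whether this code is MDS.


Singleton RHS = n − k + 1 = 10, slack = 7, bound satisfied, not MDS.

Singleton bound: d ≤ n − k + 1.
Here n = 22, k = 13, so n − k + 1 = 10.
Given d = 3, check d ≤ 10: YES.
Slack = (n − k + 1) − d = 7.
The code is NOT MDS (slack = 7 > 0).
Description: the claimed parameters are [22, 13, 3]_4; such a code would be non-MDS.


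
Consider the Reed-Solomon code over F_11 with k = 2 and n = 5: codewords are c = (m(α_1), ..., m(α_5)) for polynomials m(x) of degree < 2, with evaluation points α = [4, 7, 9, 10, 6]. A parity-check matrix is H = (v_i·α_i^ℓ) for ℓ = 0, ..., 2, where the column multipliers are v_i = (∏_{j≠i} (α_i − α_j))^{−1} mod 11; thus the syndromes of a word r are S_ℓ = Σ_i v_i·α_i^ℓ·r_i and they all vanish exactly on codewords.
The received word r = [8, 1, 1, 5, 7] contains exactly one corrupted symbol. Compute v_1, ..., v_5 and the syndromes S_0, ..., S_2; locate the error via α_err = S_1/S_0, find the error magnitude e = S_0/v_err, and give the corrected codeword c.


S = (4, 3, 5), error at position 3, error magnitude e = 1, c = [8, 1, 0, 5, 7].

Step 1: column multipliers v_i = (∏_{j≠i}(α_i − α_j))^{−1} mod 11.
  i = 1 (α = 4): (4−7)(4−9)(4−10)(4−6) = (−3)·(−5)·(−6)·(−2) = 180 ≡ 4, so v_1 = 4^{−1} = 3 (mod 11).
  i = 2 (α = 7): (7−4)(7−9)(7−10)(7−6) = 3·(−2)·(−3)·1 = 18 ≡ 7, so v_2 = 7^{−1} = 8 (mod 11).
  i = 3 (α = 9): (9−4)(9−7)(9−10)(9−6) = 5·2·(−1)·3 = −30 ≡ 3, so v_3 = 3^{−1} = 4 (mod 11).
  i = 4 (α = 10): (10−4)(10−7)(10−9)(10−6) = 6·3·1·4 = 72 ≡ 6, so v_4 = 6^{−1} = 2 (mod 11).
  i = 5 (α = 6): (6−4)(6−7)(6−9)(6−10) = 2·(−1)·(−3)·(−4) = −24 ≡ 9, so v_5 = 9^{−1} = 5 (mod 11).
  v = [3, 8, 4, 2, 5].
Step 2: syndromes of r = [8, 1, 1, 5, 7] (all sums mod 11).
  S_0 = Σ v_i r_i = 3·8 + 8·1 + 4·1 + 2·5 + 5·7 = 81 ≡ 4.
  S_1 = Σ v_i α_i r_i = 3·4·8 + 8·7·1 + 4·9·1 + 2·10·5 + 5·6·7 = 498 ≡ 3.
  α_i^2 mod 11 = [5, 5, 4, 1, 3].
  S_2 = Σ v_i α_i^2 r_i = 3·5·8 + 8·5·1 + 4·4·1 + 2·1·5 + 5·3·7 = 291 ≡ 5.
  S = (4, 3, 5) ≠ 0, so r is not a codeword (an error is present).
Step 3: locate the error. For a single error e at position i, S_ℓ = v_i·e·α_i^ℓ, so α_err = S_1/S_0.
  S_0^{−1} = 4^{−1} = 3 (mod 11), so α_err = 3·3 = 9 ≡ 9 = α_3. Error position i = 3.
  Consistency check: S_2/S_1 = 5·4 = 20 ≡ 9 = α_err ✓ (single-error assumption holds).
Step 4: error magnitude e = S_0/v_3 = S_0·∏_{j≠3}(α_3 − α_j) = 4·3 = 12 ≡ 1 (mod 11).
Step 5: correct position 3: c_3 = r_3 − e = 1 − 1 ≡ 0 (mod 11). Hence c = [8, 1, 0, 5, 7].
  Check: interpolating c through the α_i gives m(x) = 10 + 5·x (degree < 2) with m(α_i) = c_i for every i, so c is indeed a codeword.


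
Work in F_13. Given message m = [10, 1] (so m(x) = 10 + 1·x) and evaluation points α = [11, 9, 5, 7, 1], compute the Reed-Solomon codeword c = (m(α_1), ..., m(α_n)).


c = [8, 6, 2, 4, 11]

Message polynomial: m(x) = 10 + 1·x (mod 13).
For each evaluation point α_i, compute m(α_i) mod 13:
  α_1 = 11: Horner steps 1 → 8, so m(11) = 8.
  α_2 = 9: Horner steps 1 → 6, so m(9) = 6.
  α_3 = 5: Horner steps 1 → 2, so m(5) = 2.
  α_4 = 7: Horner steps 1 → 4, so m(7) = 4.
  α_5 = 1: Horner steps 1 → 11, so m(1) = 11.
Codeword c = [8, 6, 2, 4, 11] ∈ F_13^5.


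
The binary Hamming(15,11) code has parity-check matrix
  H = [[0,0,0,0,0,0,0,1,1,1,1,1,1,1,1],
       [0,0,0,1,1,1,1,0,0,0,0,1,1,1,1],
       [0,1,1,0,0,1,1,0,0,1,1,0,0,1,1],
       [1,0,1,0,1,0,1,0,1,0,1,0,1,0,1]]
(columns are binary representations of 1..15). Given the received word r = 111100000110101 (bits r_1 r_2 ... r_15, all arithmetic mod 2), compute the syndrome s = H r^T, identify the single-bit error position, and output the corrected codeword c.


s = (0, 1, 1, 1)^T, error position = 7, corrected codeword c = 111100100110101

Compute s = H r^T mod 2 one row at a time:
  s_1 = 0 + 0 + 1 + 1 + 0 + 1 + 0 + 1 = 4 ≡ 0 (mod 2).
  s_2 = 1 + 0 + 0 + 0 + 0 + 1 + 0 + 1 = 3 ≡ 1 (mod 2).
  s_3 = 1 + 1 + 0 + 0 + 1 + 1 + 0 + 1 = 5 ≡ 1 (mod 2).
  s_4 = 1 + 1 + 0 + 0 + 0 + 1 + 1 + 1 = 5 ≡ 1 (mod 2).
s = (0, 1, 1, 1)^T — this equals column 7 of H (binary 0111), so error is at position 7.
Correct: flip bit 7 of r = 111100000110101 to get c = 111100100110101.


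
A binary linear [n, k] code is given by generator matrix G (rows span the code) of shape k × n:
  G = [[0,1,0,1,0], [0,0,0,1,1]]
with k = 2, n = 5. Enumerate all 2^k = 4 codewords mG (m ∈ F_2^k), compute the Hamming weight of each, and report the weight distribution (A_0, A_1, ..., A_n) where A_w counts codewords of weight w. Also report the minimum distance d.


Weight distribution: A_0 = 1, A_2 = 3. Minimum distance d = 2.

Enumerate all 2^2 = 4 messages m ∈ F_2^2.
For each, compute codeword c = mG in F_2^5, then tally its weight.
  m = 00 → c = 00000, weight = 0.
  m = 10 → c = 01010, weight = 2.
  m = 01 → c = 00011, weight = 2.
  m = 11 → c = 01001, weight = 2.
Tally weights:
  weight 0: 1 codewords.
  weight 2: 3 codewords.
Minimum distance d = smallest w > 0 with A_w > 0 = 2.
Sanity: Σ A_w = 4 = 2^2 = 4 ✓.


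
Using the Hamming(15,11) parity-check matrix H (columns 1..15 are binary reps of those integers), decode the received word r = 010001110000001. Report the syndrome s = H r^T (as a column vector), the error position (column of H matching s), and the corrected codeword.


s = (0, 1, 0, 0)^T, error position = 4, corrected codeword c = 010101110000001

Compute s = H r^T mod 2 one row at a time:
  s_1 = 1 + 0 + 0 + 0 + 0 + 0 + 0 + 1 = 2 ≡ 0 (mod 2).
  s_2 = 0 + 0 + 1 + 1 + 0 + 0 + 0 + 1 = 3 ≡ 1 (mod 2).
  s_3 = 1 + 0 + 1 + 1 + 0 + 0 + 0 + 1 = 4 ≡ 0 (mod 2).
  s_4 = 0 + 0 + 0 + 1 + 0 + 0 + 0 + 1 = 2 ≡ 0 (mod 2).
s = (0, 1, 0, 0)^T — this equals column 4 of H (binary 0100), so error is at position 4.
Correct: flip bit 4 of r = 010001110000001 to get c = 010101110000001.
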